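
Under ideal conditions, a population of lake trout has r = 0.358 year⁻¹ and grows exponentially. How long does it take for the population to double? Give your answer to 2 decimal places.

1.94 years

Doubling time t_d = ln(2)/r = 0.6931/0.358 = 1.9362.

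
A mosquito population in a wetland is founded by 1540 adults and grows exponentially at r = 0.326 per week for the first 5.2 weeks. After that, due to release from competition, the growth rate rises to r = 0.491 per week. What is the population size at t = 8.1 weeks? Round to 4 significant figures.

Phase 1: N(5.2) = 1540·e^(0.326×5.2) = 1540·e^1.695 = 8389.51.
Phase 2 runs for 8.1 − 5.2 = 2.9 weeks at r = 0.491.
N(8.1) = 8389.51·e^(0.491×2.9) = 8389.51·e^1.424 = 34844.1.

34840 adults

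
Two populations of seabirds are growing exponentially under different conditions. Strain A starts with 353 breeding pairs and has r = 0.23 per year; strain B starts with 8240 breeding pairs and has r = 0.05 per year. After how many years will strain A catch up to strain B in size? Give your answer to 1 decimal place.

Set 353·e^(0.23t) = 8240·e^(0.05t).
e^((0.23 − 0.05)t) = 8240/353 → e^(0.18·t) = 23.343.
0.18·t = ln(23.343) = 3.1503, so t = 3.1503/0.18 = 17.502.

17.5 years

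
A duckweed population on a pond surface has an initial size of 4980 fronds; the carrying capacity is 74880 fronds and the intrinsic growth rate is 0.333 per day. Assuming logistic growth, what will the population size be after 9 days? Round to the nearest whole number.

44023 fronds

A = (K − N₀)/N₀ = (74880 − 4980)/4980 = 14.036.
N(t) = K/(1 + A·e^(−rt)) = 74880/(1 + 14.036×e^(−0.333×9)).
e^(−2.997) = 0.049937; denominator = 1 + 14.036×0.049937 = 1.7009.
N = 74880/1.7009 = 44023.3.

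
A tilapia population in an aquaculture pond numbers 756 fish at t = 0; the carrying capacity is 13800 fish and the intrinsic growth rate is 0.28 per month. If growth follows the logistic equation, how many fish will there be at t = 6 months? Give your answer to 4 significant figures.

A = (K − N₀)/N₀ = (13800 − 756)/756 = 17.254.
N(t) = K/(1 + A·e^(−rt)) = 13800/(1 + 17.254×e^(−0.28×6)).
e^(−1.68) = 0.18637; denominator = 1 + 17.254×0.18637 = 4.2157.
N = 13800/4.2157 = 3273.48.

3273 fish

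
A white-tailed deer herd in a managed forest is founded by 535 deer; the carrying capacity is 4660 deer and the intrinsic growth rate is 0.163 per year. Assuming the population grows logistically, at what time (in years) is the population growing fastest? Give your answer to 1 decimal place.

Logistic growth is fastest at N = K/2 = 2330.
A = (K − N₀)/N₀ = 7.7103. Set K/(1 + A·e^(−rt)) = K/2 → A·e^(−rt) = 1.
e^(−0.163t) = 1/7.7103 = 0.129697, so t = ln(7.7103)/0.163 = 2.0426/0.163 = 12.531.

12.5 years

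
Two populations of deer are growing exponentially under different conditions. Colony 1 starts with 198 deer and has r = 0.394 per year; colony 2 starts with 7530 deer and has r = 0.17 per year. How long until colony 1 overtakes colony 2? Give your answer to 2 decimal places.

Set 198·e^(0.394t) = 7530·e^(0.17t).
e^((0.394 − 0.17)t) = 7530/198 → e^(0.224·t) = 38.03.
0.224·t = ln(38.03) = 3.6384, so t = 3.6384/0.224 = 16.243.

16.24 years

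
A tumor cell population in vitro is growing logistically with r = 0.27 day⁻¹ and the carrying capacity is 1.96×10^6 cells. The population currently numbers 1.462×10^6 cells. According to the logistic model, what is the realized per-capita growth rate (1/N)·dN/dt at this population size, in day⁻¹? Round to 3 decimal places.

0.069 per day

(1/N)·dN/dt = r(1 − N/K) = 0.27 × (1 − 1.462×10^6/1.96×10^6).
= 0.27 × 0.25408 = 0.068602.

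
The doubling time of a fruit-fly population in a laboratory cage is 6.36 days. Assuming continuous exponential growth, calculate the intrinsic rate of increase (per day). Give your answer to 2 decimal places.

r = ln(2)/t_d = 0.6931/6.36 = 0.10899.

0.11 per day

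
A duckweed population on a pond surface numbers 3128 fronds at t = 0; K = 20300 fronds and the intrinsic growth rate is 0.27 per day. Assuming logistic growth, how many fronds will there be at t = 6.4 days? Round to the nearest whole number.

10277 fronds

A = (K − N₀)/N₀ = (20300 − 3128)/3128 = 5.4898.
N(t) = K/(1 + A·e^(−rt)) = 20300/(1 + 5.4898×e^(−0.27×6.4)).
e^(−1.728) = 0.17764; denominator = 1 + 5.4898×0.17764 = 1.9752.
N = 20300/1.9752 = 10277.4.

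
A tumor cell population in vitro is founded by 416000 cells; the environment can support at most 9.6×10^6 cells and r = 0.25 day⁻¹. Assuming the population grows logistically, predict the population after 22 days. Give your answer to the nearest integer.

8805535 cells

A = (K − N₀)/N₀ = (9.6×10^6 − 416000)/416000 = 22.077.
N(t) = K/(1 + A·e^(−rt)) = 9.6×10^6/(1 + 22.077×e^(−0.25×22)).
e^(−5.5) = 0.0040868; denominator = 1 + 22.077×0.0040868 = 1.0902.
N = 9.6×10^6/1.0902 = 8.805535×10^6.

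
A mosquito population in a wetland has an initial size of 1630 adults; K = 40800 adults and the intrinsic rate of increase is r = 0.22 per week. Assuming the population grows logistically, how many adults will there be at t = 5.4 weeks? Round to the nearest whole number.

A = (K − N₀)/N₀ = (40800 − 1630)/1630 = 24.031.
N(t) = K/(1 + A·e^(−rt)) = 40800/(1 + 24.031×e^(−0.22×5.4)).
e^(−1.188) = 0.30483; denominator = 1 + 24.031×0.30483 = 8.3253.
N = 40800/8.3253 = 4900.74.

4901 adults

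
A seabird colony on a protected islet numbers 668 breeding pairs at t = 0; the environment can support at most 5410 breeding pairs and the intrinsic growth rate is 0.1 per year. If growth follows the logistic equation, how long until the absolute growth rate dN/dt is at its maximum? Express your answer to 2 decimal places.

Logistic growth is fastest at N = K/2 = 2705.
A = (K − N₀)/N₀ = 7.0988. Set K/(1 + A·e^(−rt)) = K/2 → A·e^(−rt) = 1.
e^(−0.1t) = 1/7.0988 = 0.140869, so t = ln(7.0988)/0.1 = 1.9599/0.1 = 19.599.

19.60 years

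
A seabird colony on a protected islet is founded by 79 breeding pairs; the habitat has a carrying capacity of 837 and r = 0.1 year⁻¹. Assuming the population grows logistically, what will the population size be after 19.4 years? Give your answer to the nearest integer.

A = (K − N₀)/N₀ = (837 − 79)/79 = 9.5949.
N(t) = K/(1 + A·e^(−rt)) = 837/(1 + 9.5949×e^(−0.1×19.4)).
e^(−1.94) = 0.1437; denominator = 1 + 9.5949×0.1437 = 2.3788.
N = 837/2.3788 = 351.854.

352 breeding pairs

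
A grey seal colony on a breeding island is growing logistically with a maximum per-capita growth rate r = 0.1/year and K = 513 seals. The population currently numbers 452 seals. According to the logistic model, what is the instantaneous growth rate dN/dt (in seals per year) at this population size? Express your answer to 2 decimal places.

5.37 seals per year

dN/dt = rN(1 − N/K) = 0.1 × 452 × (1 − 452/513).
1 − 452/513 = 0.11891; dN/dt = 0.1 × 452 × 0.11891 = 5.3747.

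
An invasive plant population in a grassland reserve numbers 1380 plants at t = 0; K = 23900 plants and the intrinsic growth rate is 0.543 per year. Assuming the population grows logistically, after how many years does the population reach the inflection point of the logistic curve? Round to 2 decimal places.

Logistic growth is fastest at N = K/2 = 11950.
A = (K − N₀)/N₀ = 16.319. Set K/(1 + A·e^(−rt)) = K/2 → A·e^(−rt) = 1.
e^(−0.543t) = 1/16.319 = 0.0612789, so t = ln(16.319)/0.543 = 2.7923/0.543 = 5.1424.

5.14 years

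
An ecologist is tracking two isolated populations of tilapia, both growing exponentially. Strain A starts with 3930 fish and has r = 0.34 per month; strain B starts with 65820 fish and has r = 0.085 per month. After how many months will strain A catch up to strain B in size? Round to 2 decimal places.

Set 3930·e^(0.34t) = 65820·e^(0.085t).
e^((0.34 − 0.085)t) = 65820/3930 → e^(0.255·t) = 16.748.
0.255·t = ln(16.748) = 2.8183, so t = 2.8183/0.255 = 11.052.

11.05 months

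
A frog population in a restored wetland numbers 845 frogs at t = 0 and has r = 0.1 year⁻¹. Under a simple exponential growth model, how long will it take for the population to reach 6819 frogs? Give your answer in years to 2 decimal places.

Set N₀·e^(rt) = 6819: e^(0.1·t) = 6819/845 = 8.0698.
0.1·t = ln(8.0698) = 2.0881, so t = 2.0881/0.1 = 20.881.

20.88 years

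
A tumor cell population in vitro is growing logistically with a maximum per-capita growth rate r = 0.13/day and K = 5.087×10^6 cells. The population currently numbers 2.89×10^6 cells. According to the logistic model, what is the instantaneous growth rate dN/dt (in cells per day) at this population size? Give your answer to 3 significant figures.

162000 cells per day

dN/dt = rN(1 − N/K) = 0.13 × 2.89×10^6 × (1 − 2.89×10^6/5.087×10^6).
1 − 2.89×10^6/5.087×10^6 = 0.43189; dN/dt = 0.13 × 2.89×10^6 × 0.43189 = 1.62259×10^5.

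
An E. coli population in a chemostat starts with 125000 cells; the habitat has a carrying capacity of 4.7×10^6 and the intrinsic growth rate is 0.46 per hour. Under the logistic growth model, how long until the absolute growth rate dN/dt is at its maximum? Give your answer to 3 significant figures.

7.83 hours

Logistic growth is fastest at N = K/2 = 2.35×10^6.
A = (K − N₀)/N₀ = 36.6. Set K/(1 + A·e^(−rt)) = K/2 → A·e^(−rt) = 1.
e^(−0.46t) = 1/36.6 = 0.0273224, so t = ln(36.6)/0.46 = 3.6/0.46 = 7.8262.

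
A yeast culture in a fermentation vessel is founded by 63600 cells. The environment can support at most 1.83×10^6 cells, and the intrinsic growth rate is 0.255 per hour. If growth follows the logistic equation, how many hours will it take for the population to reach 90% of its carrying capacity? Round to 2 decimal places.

A = (K − N₀)/N₀ = (1.83×10^6 − 63600)/63600 = 27.774.
Solve 1.83×10^6/(1 + 27.774·e^(−0.255t)) = 1.647×10^6: 1 + 27.774·e^(−0.255t) = 1.1111, so e^(−0.255t) = 0.0040006.
−0.255·t = ln(0.0040006) = -5.5213, so t = 5.5213/0.255 = 21.652.

21.65 hours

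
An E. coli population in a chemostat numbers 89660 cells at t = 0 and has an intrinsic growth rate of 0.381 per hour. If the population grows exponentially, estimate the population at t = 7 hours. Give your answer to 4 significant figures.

1291000 cells

N(t) = N₀·e^(rt) = 89660 × e^(0.381×7) = 89660 × e^2.667.
e^2.667 ≈ 14.397, so N ≈ 89660 × 14.397 = 1.290809×10^6.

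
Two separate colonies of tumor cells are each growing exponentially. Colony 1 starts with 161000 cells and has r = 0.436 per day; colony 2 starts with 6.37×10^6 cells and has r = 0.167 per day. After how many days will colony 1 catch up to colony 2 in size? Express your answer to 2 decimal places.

Set 161000·e^(0.436t) = 6.37×10^6·e^(0.167t).
e^((0.436 − 0.167)t) = 6.37×10^6/161000 → e^(0.269·t) = 39.565.
0.269·t = ln(39.565) = 3.678, so t = 3.678/0.269 = 13.673.

13.67 days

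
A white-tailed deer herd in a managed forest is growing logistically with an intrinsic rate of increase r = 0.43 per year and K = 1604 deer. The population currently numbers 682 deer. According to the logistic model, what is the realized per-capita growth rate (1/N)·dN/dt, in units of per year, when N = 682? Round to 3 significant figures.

0.247 per year

(1/N)·dN/dt = r(1 − N/K) = 0.43 × (1 − 682/1604).
= 0.43 × 0.57481 = 0.24717.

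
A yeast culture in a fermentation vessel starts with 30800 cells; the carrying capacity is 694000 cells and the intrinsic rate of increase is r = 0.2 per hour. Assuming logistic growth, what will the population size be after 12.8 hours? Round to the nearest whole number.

260456 cells

A = (K − N₀)/N₀ = (694000 − 30800)/30800 = 21.532.
N(t) = K/(1 + A·e^(−rt)) = 694000/(1 + 21.532×e^(−0.2×12.8)).
e^(−2.56) = 0.077305; denominator = 1 + 21.532×0.077305 = 2.6646.
N = 694000/2.6646 = 260456.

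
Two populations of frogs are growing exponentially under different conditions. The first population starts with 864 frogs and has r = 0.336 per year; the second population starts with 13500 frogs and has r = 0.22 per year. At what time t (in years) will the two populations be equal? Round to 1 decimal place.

23.7 years

Set 864·e^(0.336t) = 13500·e^(0.22t).
e^((0.336 − 0.22)t) = 13500/864 → e^(0.116·t) = 15.625.
0.116·t = ln(15.625) = 2.7489, so t = 2.7489/0.116 = 23.697.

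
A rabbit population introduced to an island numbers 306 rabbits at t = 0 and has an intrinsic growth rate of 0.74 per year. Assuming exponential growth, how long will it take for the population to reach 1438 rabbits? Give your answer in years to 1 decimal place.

Set N₀·e^(rt) = 1438: e^(0.74·t) = 1438/306 = 4.6993.
0.74·t = ln(4.6993) = 1.5474, so t = 1.5474/0.74 = 2.0911.

2.1 years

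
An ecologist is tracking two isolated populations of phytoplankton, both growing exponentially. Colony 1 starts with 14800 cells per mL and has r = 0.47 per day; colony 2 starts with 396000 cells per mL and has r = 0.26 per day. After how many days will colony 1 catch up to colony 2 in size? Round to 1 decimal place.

Set 14800·e^(0.47t) = 396000·e^(0.26t).
e^((0.47 − 0.26)t) = 396000/14800 → e^(0.21·t) = 26.757.
0.21·t = ln(26.757) = 3.2868, so t = 3.2868/0.21 = 15.651.

15.7 days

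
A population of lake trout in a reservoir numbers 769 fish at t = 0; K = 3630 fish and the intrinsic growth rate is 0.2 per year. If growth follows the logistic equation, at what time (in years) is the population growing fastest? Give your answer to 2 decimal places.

Logistic growth is fastest at N = K/2 = 1815.
A = (K − N₀)/N₀ = 3.7204. Set K/(1 + A·e^(−rt)) = K/2 → A·e^(−rt) = 1.
e^(−0.2t) = 1/3.7204 = 0.268787, so t = ln(3.7204)/0.2 = 1.3138/0.2 = 6.5692.

6.57 years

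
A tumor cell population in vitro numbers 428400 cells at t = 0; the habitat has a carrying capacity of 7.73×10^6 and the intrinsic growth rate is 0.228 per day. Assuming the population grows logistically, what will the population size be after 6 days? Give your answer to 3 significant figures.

1450000 cells

A = (K − N₀)/N₀ = (7.73×10^6 − 428400)/428400 = 17.044.
N(t) = K/(1 + A·e^(−rt)) = 7.73×10^6/(1 + 17.044×e^(−0.228×6)).
e^(−1.368) = 0.25462; denominator = 1 + 17.044×0.25462 = 5.3396.
N = 7.73×10^6/5.3396 = 1.447663×10^6.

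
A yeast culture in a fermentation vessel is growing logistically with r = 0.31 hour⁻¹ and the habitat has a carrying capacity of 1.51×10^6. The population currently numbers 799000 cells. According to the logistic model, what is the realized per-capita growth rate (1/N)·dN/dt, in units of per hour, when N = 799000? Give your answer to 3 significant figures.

0.146 per hour

(1/N)·dN/dt = r(1 − N/K) = 0.31 × (1 − 799000/1.51×10^6).
= 0.31 × 0.47086 = 0.14597.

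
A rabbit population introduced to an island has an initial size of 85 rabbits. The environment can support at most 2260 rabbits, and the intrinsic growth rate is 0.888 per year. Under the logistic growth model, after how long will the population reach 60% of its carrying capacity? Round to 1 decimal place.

4.1 years

A = (K − N₀)/N₀ = (2260 − 85)/85 = 25.588.
Solve 2260/(1 + 25.588·e^(−0.888t)) = 1356: 1 + 25.588·e^(−0.888t) = 1.6667, so e^(−0.888t) = 0.0260536.
−0.888·t = ln(0.0260536) = -3.6476, so t = 3.6476/0.888 = 4.1077.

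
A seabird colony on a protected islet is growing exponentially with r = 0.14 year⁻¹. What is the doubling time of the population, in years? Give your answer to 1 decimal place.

5.0 years

Doubling time t_d = ln(2)/r = 0.6931/0.14 = 4.9511.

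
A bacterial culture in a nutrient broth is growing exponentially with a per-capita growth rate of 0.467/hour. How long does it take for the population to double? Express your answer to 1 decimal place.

Doubling time t_d = ln(2)/r = 0.6931/0.467 = 1.4843.

1.5 hours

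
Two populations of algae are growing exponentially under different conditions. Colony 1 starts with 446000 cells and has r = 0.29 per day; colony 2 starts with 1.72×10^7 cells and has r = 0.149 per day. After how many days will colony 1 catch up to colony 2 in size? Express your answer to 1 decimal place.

Set 446000·e^(0.29t) = 1.72×10^7·e^(0.149t).
e^((0.29 − 0.149)t) = 1.72×10^7/446000 → e^(0.141·t) = 38.565.
0.141·t = ln(38.565) = 3.6523, so t = 3.6523/0.141 = 25.903.

25.9 days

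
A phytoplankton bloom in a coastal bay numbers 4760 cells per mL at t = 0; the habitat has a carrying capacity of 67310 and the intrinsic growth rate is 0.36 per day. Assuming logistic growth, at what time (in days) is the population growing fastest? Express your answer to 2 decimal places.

7.15 days

Logistic growth is fastest at N = K/2 = 33655.
A = (K − N₀)/N₀ = 13.141. Set K/(1 + A·e^(−rt)) = K/2 → A·e^(−rt) = 1.
e^(−0.36t) = 1/13.141 = 0.0760991, so t = ln(13.141)/0.36 = 2.5757/0.36 = 7.1548.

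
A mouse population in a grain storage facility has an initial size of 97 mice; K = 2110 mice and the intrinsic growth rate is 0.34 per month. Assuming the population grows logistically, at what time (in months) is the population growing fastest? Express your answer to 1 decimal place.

8.9 months

Logistic growth is fastest at N = K/2 = 1055.
A = (K − N₀)/N₀ = 20.753. Set K/(1 + A·e^(−rt)) = K/2 → A·e^(−rt) = 1.
e^(−0.34t) = 1/20.753 = 0.0481868, so t = ln(20.753)/0.34 = 3.0327/0.34 = 8.9196.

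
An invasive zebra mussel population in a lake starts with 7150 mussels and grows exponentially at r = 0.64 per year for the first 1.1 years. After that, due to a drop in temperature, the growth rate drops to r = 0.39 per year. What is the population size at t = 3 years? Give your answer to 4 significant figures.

30330 mussels

Phase 1: N(1.1) = 7150·e^(0.64×1.1) = 7150·e^0.704 = 14456.
Phase 2 runs for 3 − 1.1 = 1.9 years at r = 0.39.
N(3) = 14456·e^(0.39×1.9) = 14456·e^0.741 = 30329.2.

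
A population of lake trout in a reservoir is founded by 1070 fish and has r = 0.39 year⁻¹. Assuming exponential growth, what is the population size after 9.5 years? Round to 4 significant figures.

N(t) = N₀·e^(rt) = 1070 × e^(0.39×9.5) = 1070 × e^3.705.
e^3.705 ≈ 40.65, so N ≈ 1070 × 40.65 = 43495.6.

43500 fish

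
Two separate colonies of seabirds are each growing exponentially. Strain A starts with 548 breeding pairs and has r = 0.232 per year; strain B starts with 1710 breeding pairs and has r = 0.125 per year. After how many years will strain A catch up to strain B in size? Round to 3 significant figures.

Set 548·e^(0.232t) = 1710·e^(0.125t).
e^((0.232 − 0.125)t) = 1710/548 → e^(0.107·t) = 3.1204.
0.107·t = ln(3.1204) = 1.138, so t = 1.138/0.107 = 10.635.

10.6 years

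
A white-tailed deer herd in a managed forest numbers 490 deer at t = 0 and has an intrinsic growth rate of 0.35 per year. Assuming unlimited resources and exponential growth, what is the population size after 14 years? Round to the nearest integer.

65802 deer

N(t) = N₀·e^(rt) = 490 × e^(0.35×14) = 490 × e^4.9.
e^4.9 ≈ 134.29, so N ≈ 490 × 134.29 = 65802.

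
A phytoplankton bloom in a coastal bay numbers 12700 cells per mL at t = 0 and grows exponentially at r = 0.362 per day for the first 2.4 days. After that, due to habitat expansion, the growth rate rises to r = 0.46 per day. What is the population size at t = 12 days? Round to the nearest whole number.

2505897 cells per mL

Phase 1: N(2.4) = 12700·e^(0.362×2.4) = 12700·e^0.8688 = 30277.4.
Phase 2 runs for 12 − 2.4 = 9.6 days at r = 0.46.
N(12) = 30277.4·e^(0.46×9.6) = 30277.4·e^4.416 = 2.505897×10^6.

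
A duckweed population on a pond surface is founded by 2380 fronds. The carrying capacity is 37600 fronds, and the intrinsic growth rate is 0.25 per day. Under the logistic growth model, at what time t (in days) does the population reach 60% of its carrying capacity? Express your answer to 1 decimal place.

12.4 days

A = (K − N₀)/N₀ = (37600 − 2380)/2380 = 14.798.
Solve 37600/(1 + 14.798·e^(−0.25t)) = 22560: 1 + 14.798·e^(−0.25t) = 1.6667, so e^(−0.25t) = 0.0450502.
−0.25·t = ln(0.0450502) = -3.1, so t = 3.1/0.25 = 12.4.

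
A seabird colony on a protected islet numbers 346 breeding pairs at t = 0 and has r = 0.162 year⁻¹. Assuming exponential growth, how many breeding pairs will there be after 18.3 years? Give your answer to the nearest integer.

N(t) = N₀·e^(rt) = 346 × e^(0.162×18.3) = 346 × e^2.965.
e^2.965 ≈ 19.387, so N ≈ 346 × 19.387 = 6707.88.

6708 breeding pairs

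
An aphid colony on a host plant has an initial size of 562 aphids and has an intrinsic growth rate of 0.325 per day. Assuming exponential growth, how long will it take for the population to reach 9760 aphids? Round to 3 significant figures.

Set N₀·e^(rt) = 9760: e^(0.325·t) = 9760/562 = 17.367.
0.325·t = ln(17.367) = 2.8545, so t = 2.8545/0.325 = 8.7832.

8.78 days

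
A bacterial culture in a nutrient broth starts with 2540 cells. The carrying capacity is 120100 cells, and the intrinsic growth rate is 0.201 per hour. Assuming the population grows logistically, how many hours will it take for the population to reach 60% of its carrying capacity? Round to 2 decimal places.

A = (K − N₀)/N₀ = (120100 − 2540)/2540 = 46.283.
Solve 120100/(1 + 46.283·e^(−0.201t)) = 72060: 1 + 46.283·e^(−0.201t) = 1.6667, so e^(−0.201t) = 0.014404.
−0.201·t = ln(0.014404) = -4.2402, so t = 4.2402/0.201 = 21.096.

21.10 hours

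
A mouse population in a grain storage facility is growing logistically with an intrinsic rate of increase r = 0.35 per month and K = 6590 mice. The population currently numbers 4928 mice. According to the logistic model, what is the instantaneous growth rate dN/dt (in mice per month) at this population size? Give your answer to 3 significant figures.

dN/dt = rN(1 − N/K) = 0.35 × 4928 × (1 − 4928/6590).
1 − 4928/6590 = 0.2522; dN/dt = 0.35 × 4928 × 0.2522 = 435.

435 mice per month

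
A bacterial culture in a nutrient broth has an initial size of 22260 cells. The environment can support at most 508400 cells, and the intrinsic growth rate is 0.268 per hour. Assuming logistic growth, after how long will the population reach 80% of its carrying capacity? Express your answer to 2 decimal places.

A = (K − N₀)/N₀ = (508400 − 22260)/22260 = 21.839.
Solve 508400/(1 + 21.839·e^(−0.268t)) = 406720: 1 + 21.839·e^(−0.268t) = 1.25, so e^(−0.268t) = 0.0114473.
−0.268·t = ln(0.0114473) = -4.47, so t = 4.47/0.268 = 16.679.

16.68 hours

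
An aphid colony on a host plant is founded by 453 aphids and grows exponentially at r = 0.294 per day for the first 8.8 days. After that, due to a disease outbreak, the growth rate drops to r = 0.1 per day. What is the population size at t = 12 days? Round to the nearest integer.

Phase 1: N(8.8) = 453·e^(0.294×8.8) = 453·e^2.587 = 6021.5.
Phase 2 runs for 12 − 8.8 = 3.2 days at r = 0.1.
N(12) = 6021.5·e^(0.1×3.2) = 6021.5·e^0.32 = 8292.38.

8292 aphids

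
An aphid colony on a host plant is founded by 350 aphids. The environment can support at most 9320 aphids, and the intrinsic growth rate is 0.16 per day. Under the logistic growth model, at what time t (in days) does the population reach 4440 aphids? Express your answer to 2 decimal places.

A = (K − N₀)/N₀ = (9320 − 350)/350 = 25.629.
Solve 9320/(1 + 25.629·e^(−0.16t)) = 4440: 1 + 25.629·e^(−0.16t) = 2.0991, so e^(−0.16t) = 0.0428857.
−0.16·t = ln(0.0428857) = -3.1492, so t = 3.1492/0.16 = 19.683.

19.68 days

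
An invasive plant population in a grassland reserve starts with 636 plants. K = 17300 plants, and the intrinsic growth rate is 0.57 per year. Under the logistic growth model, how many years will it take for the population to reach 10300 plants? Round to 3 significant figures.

A = (K − N₀)/N₀ = (17300 − 636)/636 = 26.201.
Solve 17300/(1 + 26.201·e^(−0.57t)) = 10300: 1 + 26.201·e^(−0.57t) = 1.6796, so e^(−0.57t) = 0.0259381.
−0.57·t = ln(0.0259381) = -3.652, so t = 3.652/0.57 = 6.4071.

6.41 years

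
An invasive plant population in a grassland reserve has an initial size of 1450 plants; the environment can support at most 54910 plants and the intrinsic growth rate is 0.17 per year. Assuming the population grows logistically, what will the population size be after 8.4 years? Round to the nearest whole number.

A = (K − N₀)/N₀ = (54910 − 1450)/1450 = 36.869.
N(t) = K/(1 + A·e^(−rt)) = 54910/(1 + 36.869×e^(−0.17×8.4)).
e^(−1.428) = 0.23979; denominator = 1 + 36.869×0.23979 = 9.8407.
N = 54910/9.8407 = 5579.87.

5580 plants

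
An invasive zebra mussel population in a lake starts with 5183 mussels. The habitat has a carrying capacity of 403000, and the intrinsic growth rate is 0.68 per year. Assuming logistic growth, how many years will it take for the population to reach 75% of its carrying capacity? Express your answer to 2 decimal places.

8.00 years

A = (K − N₀)/N₀ = (403000 − 5183)/5183 = 76.754.
Solve 403000/(1 + 76.754·e^(−0.68t)) = 302250: 1 + 76.754·e^(−0.68t) = 1.3333, so e^(−0.68t) = 0.00434287.
−0.68·t = ln(0.00434287) = -5.4392, so t = 5.4392/0.68 = 7.9989.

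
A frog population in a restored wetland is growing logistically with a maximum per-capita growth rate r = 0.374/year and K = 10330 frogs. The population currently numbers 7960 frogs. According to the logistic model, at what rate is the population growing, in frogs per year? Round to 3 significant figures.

dN/dt = rN(1 − N/K) = 0.374 × 7960 × (1 − 7960/10330).
1 − 7960/10330 = 0.22943; dN/dt = 0.374 × 7960 × 0.22943 = 683.02.

683 frogs per year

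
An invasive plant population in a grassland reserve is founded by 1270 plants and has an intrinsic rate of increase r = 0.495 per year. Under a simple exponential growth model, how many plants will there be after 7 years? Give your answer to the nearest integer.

40610 plants

N(t) = N₀·e^(rt) = 1270 × e^(0.495×7) = 1270 × e^3.465.
e^3.465 ≈ 31.976, so N ≈ 1270 × 31.976 = 40610.1.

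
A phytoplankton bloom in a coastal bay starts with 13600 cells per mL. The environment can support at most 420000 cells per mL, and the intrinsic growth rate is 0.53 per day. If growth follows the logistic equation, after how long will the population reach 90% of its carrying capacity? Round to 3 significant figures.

10.6 days

A = (K − N₀)/N₀ = (420000 − 13600)/13600 = 29.882.
Solve 420000/(1 + 29.882·e^(−0.53t)) = 378000: 1 + 29.882·e^(−0.53t) = 1.1111, so e^(−0.53t) = 0.00371829.
−0.53·t = ln(0.00371829) = -5.5945, so t = 5.5945/0.53 = 10.556.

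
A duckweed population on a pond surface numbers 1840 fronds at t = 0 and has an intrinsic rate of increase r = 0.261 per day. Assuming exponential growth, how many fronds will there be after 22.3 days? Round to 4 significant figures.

N(t) = N₀·e^(rt) = 1840 × e^(0.261×22.3) = 1840 × e^5.82.
e^5.82 ≈ 337.07, so N ≈ 1840 × 337.07 = 620215.

620200 fronds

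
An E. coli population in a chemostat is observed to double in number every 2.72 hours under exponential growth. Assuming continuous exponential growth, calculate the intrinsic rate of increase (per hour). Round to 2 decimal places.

r = ln(2)/t_d = 0.6931/2.72 = 0.25483.

0.25 per hour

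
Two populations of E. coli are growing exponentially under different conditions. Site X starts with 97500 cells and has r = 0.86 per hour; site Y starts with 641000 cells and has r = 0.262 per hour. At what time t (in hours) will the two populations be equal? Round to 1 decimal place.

Set 97500·e^(0.86t) = 641000·e^(0.262t).
e^((0.86 − 0.262)t) = 641000/97500 → e^(0.598·t) = 6.5744.
0.598·t = ln(6.5744) = 1.8832, so t = 1.8832/0.598 = 3.1491.

3.1 hours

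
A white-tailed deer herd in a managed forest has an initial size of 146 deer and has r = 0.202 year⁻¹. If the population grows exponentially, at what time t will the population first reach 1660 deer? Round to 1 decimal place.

Set N₀·e^(rt) = 1660: e^(0.202·t) = 1660/146 = 11.37.
0.202·t = ln(11.37) = 2.431, so t = 2.431/0.202 = 12.034.

12.0 years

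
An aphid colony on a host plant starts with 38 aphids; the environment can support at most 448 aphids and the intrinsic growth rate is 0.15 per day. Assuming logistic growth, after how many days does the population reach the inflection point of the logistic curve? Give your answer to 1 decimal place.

Logistic growth is fastest at N = K/2 = 224.
A = (K − N₀)/N₀ = 10.789. Set K/(1 + A·e^(−rt)) = K/2 → A·e^(−rt) = 1.
e^(−0.15t) = 1/10.789 = 0.0926829, so t = ln(10.789)/0.15 = 2.3786/0.15 = 15.857.

15.9 days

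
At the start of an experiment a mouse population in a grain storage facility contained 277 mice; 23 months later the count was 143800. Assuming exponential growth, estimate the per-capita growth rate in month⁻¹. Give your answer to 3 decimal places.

From N(t) = N₀·e^(rt): e^(r·23) = 143800/277 = 519.13.
r·23 = ln(519.13) = 6.2522, so r = 6.2522/23 = 0.27183.

0.272 per month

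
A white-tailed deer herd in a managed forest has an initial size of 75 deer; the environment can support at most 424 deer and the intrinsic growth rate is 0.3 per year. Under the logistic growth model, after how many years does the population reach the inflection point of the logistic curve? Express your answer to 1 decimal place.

5.1 years

Logistic growth is fastest at N = K/2 = 212.
A = (K − N₀)/N₀ = 4.6533. Set K/(1 + A·e^(−rt)) = K/2 → A·e^(−rt) = 1.
e^(−0.3t) = 1/4.6533 = 0.2149, so t = ln(4.6533)/0.3 = 1.5376/0.3 = 5.1253.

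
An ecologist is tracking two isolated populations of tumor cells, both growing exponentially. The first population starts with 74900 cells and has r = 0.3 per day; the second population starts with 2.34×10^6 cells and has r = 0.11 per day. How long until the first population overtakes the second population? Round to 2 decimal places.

Set 74900·e^(0.3t) = 2.34×10^6·e^(0.11t).
e^((0.3 − 0.11)t) = 2.34×10^6/74900 → e^(0.19·t) = 31.242.
0.19·t = ln(31.242) = 3.4418, so t = 3.4418/0.19 = 18.114.

18.11 days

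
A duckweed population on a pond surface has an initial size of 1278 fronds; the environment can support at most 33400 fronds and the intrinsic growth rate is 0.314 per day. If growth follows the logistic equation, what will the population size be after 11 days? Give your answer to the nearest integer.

A = (K − N₀)/N₀ = (33400 − 1278)/1278 = 25.135.
N(t) = K/(1 + A·e^(−rt)) = 33400/(1 + 25.135×e^(−0.314×11)).
e^(−3.454) = 0.031619; denominator = 1 + 25.135×0.031619 = 1.7947.
N = 33400/1.7947 = 18610.1.

18610 fronds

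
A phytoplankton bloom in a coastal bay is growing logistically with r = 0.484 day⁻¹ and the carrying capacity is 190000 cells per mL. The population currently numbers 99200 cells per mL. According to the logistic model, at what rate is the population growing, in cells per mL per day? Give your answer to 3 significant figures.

22900 cells per mL per day

dN/dt = rN(1 − N/K) = 0.484 × 99200 × (1 − 99200/190000).
1 − 99200/190000 = 0.47789; dN/dt = 0.484 × 99200 × 0.47789 = 22945.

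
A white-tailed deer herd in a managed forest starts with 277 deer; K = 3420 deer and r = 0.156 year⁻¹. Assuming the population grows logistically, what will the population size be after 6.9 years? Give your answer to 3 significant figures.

703 deer

A = (K − N₀)/N₀ = (3420 − 277)/277 = 11.347.
N(t) = K/(1 + A·e^(−rt)) = 3420/(1 + 11.347×e^(−0.156×6.9)).
e^(−1.076) = 0.34082; denominator = 1 + 11.347×0.34082 = 4.8671.
N = 3420/4.8671 = 702.671.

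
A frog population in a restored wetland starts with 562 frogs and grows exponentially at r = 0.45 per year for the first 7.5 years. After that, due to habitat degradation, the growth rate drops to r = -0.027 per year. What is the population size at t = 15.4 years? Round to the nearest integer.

Phase 1: N(7.5) = 562·e^(0.45×7.5) = 562·e^3.375 = 16424.
Phase 2 runs for 15.4 − 7.5 = 7.9 years at r = -0.027.
N(15.4) = 16424·e^(-0.027×7.9) = 16424·e^-0.2133 = 13269.2.

13269 frogs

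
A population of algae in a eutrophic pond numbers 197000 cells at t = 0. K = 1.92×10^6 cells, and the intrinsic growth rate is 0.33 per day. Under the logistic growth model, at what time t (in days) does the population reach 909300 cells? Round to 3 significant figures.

A = (K − N₀)/N₀ = (1.92×10^6 − 197000)/197000 = 8.7462.
Solve 1.92×10^6/(1 + 8.7462·e^(−0.33t)) = 909300: 1 + 8.7462·e^(−0.33t) = 2.1115, so e^(−0.33t) = 0.127086.
−0.33·t = ln(0.127086) = -2.0629, so t = 2.0629/0.33 = 6.2512.

6.25 days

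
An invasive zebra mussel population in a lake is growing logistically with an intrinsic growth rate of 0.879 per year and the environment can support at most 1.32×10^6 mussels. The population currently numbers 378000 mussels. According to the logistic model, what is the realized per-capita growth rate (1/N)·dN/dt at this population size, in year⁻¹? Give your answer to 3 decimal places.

(1/N)·dN/dt = r(1 − N/K) = 0.879 × (1 − 378000/1.32×10^6).
= 0.879 × 0.71364 = 0.62729.

0.627 per year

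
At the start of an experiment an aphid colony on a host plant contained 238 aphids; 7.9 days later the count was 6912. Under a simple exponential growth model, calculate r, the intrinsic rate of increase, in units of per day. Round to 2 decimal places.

From N(t) = N₀·e^(rt): e^(r·7.9) = 6912/238 = 29.042.
r·7.9 = ln(29.042) = 3.3687, so r = 3.3687/7.9 = 0.42642.

0.43 per day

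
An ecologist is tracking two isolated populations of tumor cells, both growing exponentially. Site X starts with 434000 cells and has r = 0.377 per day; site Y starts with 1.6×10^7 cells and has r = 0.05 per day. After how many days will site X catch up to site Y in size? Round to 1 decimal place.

Set 434000·e^(0.377t) = 1.6×10^7·e^(0.05t).
e^((0.377 − 0.05)t) = 1.6×10^7/434000 → e^(0.327·t) = 36.866.
0.327·t = ln(36.866) = 3.6073, so t = 3.6073/0.327 = 11.031.

11.0 days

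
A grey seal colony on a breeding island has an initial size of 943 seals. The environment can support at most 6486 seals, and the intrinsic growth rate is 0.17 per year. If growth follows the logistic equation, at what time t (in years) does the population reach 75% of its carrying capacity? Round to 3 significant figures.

16.9 years

A = (K − N₀)/N₀ = (6486 − 943)/943 = 5.878.
Solve 6486/(1 + 5.878·e^(−0.17t)) = 4864.5: 1 + 5.878·e^(−0.17t) = 1.3333, so e^(−0.17t) = 0.0567082.
−0.17·t = ln(0.0567082) = -2.8698, so t = 2.8698/0.17 = 16.881.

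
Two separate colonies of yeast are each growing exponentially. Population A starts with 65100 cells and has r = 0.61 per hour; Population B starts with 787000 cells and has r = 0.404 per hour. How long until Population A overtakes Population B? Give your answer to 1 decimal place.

12.1 hours

Set 65100·e^(0.61t) = 787000·e^(0.404t).
e^((0.61 − 0.404)t) = 787000/65100 → e^(0.206·t) = 12.089.
0.206·t = ln(12.089) = 2.4923, so t = 2.4923/0.206 = 12.099.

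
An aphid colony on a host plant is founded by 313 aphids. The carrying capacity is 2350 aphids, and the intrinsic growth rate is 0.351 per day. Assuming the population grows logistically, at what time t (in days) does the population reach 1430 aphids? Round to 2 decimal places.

6.59 days

A = (K − N₀)/N₀ = (2350 − 313)/313 = 6.508.
Solve 2350/(1 + 6.508·e^(−0.351t)) = 1430: 1 + 6.508·e^(−0.351t) = 1.6434, so e^(−0.351t) = 0.0988565.
−0.351·t = ln(0.0988565) = -2.3141, so t = 2.3141/0.351 = 6.5928.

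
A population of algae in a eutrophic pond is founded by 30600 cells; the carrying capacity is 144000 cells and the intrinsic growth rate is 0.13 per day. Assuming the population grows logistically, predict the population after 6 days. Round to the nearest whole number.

A = (K − N₀)/N₀ = (144000 − 30600)/30600 = 3.7059.
N(t) = K/(1 + A·e^(−rt)) = 144000/(1 + 3.7059×e^(−0.13×6)).
e^(−0.78) = 0.45841; denominator = 1 + 3.7059×0.45841 = 2.6988.
N = 144000/2.6988 = 53357.1.

53357 cells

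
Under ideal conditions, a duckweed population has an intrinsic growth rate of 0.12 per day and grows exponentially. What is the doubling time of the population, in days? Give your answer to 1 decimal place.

Doubling time t_d = ln(2)/r = 0.6931/0.12 = 5.7762.

5.8 days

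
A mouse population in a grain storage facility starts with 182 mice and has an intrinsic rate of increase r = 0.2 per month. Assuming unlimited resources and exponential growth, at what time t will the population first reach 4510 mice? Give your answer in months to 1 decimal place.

Set N₀·e^(rt) = 4510: e^(0.2·t) = 4510/182 = 24.78.
0.2·t = ln(24.78) = 3.21, so t = 3.21/0.2 = 16.05.

16.1 months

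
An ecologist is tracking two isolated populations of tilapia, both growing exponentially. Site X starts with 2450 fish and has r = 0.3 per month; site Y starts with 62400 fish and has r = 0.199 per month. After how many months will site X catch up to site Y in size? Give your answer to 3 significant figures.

32.1 months

Set 2450·e^(0.3t) = 62400·e^(0.199t).
e^((0.3 − 0.199)t) = 62400/2450 → e^(0.101·t) = 25.469.
0.101·t = ln(25.469) = 3.2375, so t = 3.2375/0.101 = 32.054.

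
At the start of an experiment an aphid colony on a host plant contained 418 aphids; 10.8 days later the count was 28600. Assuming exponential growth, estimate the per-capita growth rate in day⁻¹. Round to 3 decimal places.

0.391 per day

From N(t) = N₀·e^(rt): e^(r·10.8) = 28600/418 = 68.421.
r·10.8 = ln(68.421) = 4.2257, so r = 4.2257/10.8 = 0.39127.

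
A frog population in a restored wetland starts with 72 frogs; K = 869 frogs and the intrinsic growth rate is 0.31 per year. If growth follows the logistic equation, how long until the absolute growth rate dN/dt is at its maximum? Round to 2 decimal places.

7.76 years

Logistic growth is fastest at N = K/2 = 434.5.
A = (K − N₀)/N₀ = 11.069. Set K/(1 + A·e^(−rt)) = K/2 → A·e^(−rt) = 1.
e^(−0.31t) = 1/11.069 = 0.0903388, so t = ln(11.069)/0.31 = 2.4042/0.31 = 7.7554.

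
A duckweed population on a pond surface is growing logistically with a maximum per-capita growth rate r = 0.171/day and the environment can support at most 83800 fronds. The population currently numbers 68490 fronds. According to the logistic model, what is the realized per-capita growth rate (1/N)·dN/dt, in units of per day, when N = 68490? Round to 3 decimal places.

(1/N)·dN/dt = r(1 − N/K) = 0.171 × (1 − 68490/83800).
= 0.171 × 0.1827 = 0.031241.

0.031 per day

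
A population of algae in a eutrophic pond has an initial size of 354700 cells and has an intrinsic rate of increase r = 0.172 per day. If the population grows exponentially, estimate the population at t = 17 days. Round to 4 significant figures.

6603000 cells

N(t) = N₀·e^(rt) = 354700 × e^(0.172×17) = 354700 × e^2.924.
e^2.924 ≈ 18.616, so N ≈ 354700 × 18.616 = 6.602954×10^6.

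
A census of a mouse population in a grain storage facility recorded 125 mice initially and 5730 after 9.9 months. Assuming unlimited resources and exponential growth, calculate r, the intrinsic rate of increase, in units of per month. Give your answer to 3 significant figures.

From N(t) = N₀·e^(rt): e^(r·9.9) = 5730/125 = 45.84.
r·9.9 = ln(45.84) = 3.8252, so r = 3.8252/9.9 = 0.38638.

0.386 per month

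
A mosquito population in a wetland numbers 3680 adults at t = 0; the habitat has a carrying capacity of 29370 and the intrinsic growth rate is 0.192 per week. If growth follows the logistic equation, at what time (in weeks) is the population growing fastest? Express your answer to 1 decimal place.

10.1 weeks

Logistic growth is fastest at N = K/2 = 14685.
A = (K − N₀)/N₀ = 6.981. Set K/(1 + A·e^(−rt)) = K/2 → A·e^(−rt) = 1.
e^(−0.192t) = 1/6.981 = 0.143246, so t = ln(6.981)/0.192 = 1.9432/0.192 = 10.121.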